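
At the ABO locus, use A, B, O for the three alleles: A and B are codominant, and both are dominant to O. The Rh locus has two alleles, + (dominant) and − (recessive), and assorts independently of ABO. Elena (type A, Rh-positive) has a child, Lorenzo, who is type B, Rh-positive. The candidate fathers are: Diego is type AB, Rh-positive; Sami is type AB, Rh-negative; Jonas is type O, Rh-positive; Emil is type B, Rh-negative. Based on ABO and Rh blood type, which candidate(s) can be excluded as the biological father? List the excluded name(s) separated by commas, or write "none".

A candidate is excluded only if no genotype consistent with his phenotype could produce a type B, Rh-positive child with a type A, Rh-positive mother.
Jonas (type O, Rh+): no genotype consistent with that phenotype can produce a type-B Rh+ child with a type-A mother.

Jonas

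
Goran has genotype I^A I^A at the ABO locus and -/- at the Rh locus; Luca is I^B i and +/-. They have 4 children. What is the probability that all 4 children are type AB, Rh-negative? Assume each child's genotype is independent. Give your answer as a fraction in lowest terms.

1/256

ABO cross I^A I^A × I^B i → 1/2 A, 1/2 AB.
Rh cross -/- × +/- → 1/2 Rh+, 1/2 Rh-; so P(type AB, Rh-negative) = 1/2 × 1/2 = 1/4 per child.
All 4 independent: (1/4)^4 = 1/256.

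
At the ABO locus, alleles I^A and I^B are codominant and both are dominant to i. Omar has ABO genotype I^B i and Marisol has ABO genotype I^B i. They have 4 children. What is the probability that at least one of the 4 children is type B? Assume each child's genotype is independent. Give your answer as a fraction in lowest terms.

ABO cross I^B i × I^B i → 1/4 O, 3/4 B.
So P(type B) = 3/4 per child.
P(none) = (1/4)^4 = 1/256; P(at least one) = 1 − 1/256 = 255/256.

255/256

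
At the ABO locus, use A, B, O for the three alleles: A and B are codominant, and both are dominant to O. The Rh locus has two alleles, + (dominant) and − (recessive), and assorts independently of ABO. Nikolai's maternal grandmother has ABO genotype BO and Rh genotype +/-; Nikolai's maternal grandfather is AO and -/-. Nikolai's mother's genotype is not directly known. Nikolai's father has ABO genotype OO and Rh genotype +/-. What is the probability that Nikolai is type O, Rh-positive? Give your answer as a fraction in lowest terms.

5/16

Nikolai's mother's ABO genotype from BO × AO: 1/4 AB, 1/4 AO, 1/4 BO, 1/4 OO.
Crossing each possibility with the father OO and summing P(type O): 1/4·0 + 1/4·1/2 + 1/4·1/2 + 1/4·1 = 1/2.
Similarly for Rh via the mother's Rh distribution: P(Rh+) = 5/8.
Independent loci: 1/2 × 5/8 = 5/16.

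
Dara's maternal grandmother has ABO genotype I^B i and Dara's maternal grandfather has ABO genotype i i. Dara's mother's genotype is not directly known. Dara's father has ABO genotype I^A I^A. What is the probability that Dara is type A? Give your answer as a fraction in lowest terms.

Dara's mother's ABO genotype from I^B i × i i: 1/2 I^B i, 1/2 i i.
Crossing each possibility with the father I^A I^A and summing P(type A): 1/2·1/2 + 1/2·1 = 3/4.

3/4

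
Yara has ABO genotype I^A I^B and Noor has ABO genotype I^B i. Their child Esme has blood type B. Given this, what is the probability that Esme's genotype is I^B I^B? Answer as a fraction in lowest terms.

1/2

Cross I^A I^B × I^B i → 1/4 I^A I^B, 1/4 I^A i, 1/4 I^B I^B, 1/4 I^B i.
Type-B genotypes among offspring: I^B I^B (1/4), I^B i (1/4); total 1/2.
P(I^B I^B | type B) = (1/4) / (1/2) = 1/2.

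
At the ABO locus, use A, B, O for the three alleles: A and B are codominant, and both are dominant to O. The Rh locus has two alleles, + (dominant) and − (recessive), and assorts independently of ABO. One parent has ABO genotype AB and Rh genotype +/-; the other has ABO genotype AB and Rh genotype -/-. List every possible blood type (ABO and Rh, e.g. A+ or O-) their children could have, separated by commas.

A+, A-, B+, B-, AB+, AB-

Gametes from AB × AB give offspring ABO genotypes AA, AB, BB, i.e. phenotypes A, B, AB.
Rh cross +/- × -/- → phenotypes Rh+, Rh-.
Combining independently: A+, A-, B+, B-, AB+, AB-.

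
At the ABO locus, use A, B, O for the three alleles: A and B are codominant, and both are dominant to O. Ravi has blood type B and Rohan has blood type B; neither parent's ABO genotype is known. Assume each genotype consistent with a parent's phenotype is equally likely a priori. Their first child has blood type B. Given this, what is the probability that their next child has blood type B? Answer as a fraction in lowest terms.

19/20

Possible genotypes: Ravi ∈ {BB, BO}; Rohan ∈ {BB, BO}.
Weight each parental genotype pair by prior × P(type-B child):
  BB × BB: posterior weight 4/15; P(next child type B) = 1.
  BB × BO: posterior weight 4/15; P(next child type B) = 1.
  BO × BB: posterior weight 4/15; P(next child type B) = 1.
  BO × BO: posterior weight 1/5; P(next child type B) = 3/4.
Weighted sum = 19/20.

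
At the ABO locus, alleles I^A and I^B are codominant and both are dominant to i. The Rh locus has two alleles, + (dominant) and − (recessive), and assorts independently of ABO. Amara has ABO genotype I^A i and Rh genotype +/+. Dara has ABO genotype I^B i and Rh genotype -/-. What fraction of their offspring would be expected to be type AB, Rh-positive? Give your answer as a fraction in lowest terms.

ABO cross I^A i × I^B i → offspring phenotypes: 1/4 O, 1/4 A, 1/4 B, 1/4 AB.
Rh cross +/+ × -/- → 1 Rh+.
Independent loci: P(type AB, Rh-positive) = 1/4 × 1 = 1/4.

1/4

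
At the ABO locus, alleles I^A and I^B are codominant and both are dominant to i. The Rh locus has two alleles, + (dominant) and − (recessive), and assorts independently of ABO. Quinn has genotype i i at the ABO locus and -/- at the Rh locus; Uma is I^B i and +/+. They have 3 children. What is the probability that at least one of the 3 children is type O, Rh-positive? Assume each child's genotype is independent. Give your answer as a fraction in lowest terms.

7/8

ABO cross i i × I^B i → 1/2 O, 1/2 B.
Rh cross -/- × +/+ → 1 Rh+; so P(type O, Rh-positive) = 1/2 × 1 = 1/2 per child.
P(none) = (1/2)^3 = 1/8; P(at least one) = 1 − 1/8 = 7/8.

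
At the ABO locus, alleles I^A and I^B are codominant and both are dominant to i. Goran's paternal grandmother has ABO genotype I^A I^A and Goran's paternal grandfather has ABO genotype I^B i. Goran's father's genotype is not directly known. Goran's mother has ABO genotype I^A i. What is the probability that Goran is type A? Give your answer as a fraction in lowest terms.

5/8

Goran's father's ABO genotype from I^A I^A × I^B i: 1/2 I^A I^B, 1/2 I^A i.
Crossing each possibility with the mother I^A i and summing P(type A): 1/2·1/2 + 1/2·3/4 = 5/8.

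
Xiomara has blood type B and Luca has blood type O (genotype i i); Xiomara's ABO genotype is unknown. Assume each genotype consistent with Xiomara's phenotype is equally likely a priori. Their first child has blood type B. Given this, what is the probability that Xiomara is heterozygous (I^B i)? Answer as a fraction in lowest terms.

1/3

Possible genotypes: Xiomara ∈ {I^B I^B, I^B i}; Luca ∈ {i i}.
Weight each parental genotype pair by prior × P(type-B child):
  I^B I^B × i i: posterior weight 2/3.
  I^B i × i i: posterior weight 1/3.
Sum the posterior weight over pairs where Xiomara is I^B i: 1/3.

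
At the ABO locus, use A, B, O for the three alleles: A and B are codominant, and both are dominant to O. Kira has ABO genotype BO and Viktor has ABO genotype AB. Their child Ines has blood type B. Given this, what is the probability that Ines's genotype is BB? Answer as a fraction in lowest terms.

Cross BO × AB → 1/4 AB, 1/4 AO, 1/4 BB, 1/4 BO.
Type-B genotypes among offspring: BB (1/4), BO (1/4); total 1/2.
P(BB | type B) = (1/4) / (1/2) = 1/2.

1/2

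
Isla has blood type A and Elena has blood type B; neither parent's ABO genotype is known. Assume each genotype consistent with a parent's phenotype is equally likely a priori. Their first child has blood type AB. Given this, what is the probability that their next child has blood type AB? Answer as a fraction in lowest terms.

25/36

Possible genotypes: Isla ∈ {I^A I^A, I^A i}; Elena ∈ {I^B I^B, I^B i}.
Weight each parental genotype pair by prior × P(type-AB child):
  I^A I^A × I^B I^B: posterior weight 4/9; P(next child type AB) = 1.
  I^A I^A × I^B i: posterior weight 2/9; P(next child type AB) = 1/2.
  I^A i × I^B I^B: posterior weight 2/9; P(next child type AB) = 1/2.
  I^A i × I^B i: posterior weight 1/9; P(next child type AB) = 1/4.
Weighted sum = 25/36.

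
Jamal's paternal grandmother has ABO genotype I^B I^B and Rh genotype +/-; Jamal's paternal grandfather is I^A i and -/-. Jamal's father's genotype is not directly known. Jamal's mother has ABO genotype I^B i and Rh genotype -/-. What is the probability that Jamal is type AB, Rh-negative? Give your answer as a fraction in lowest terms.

Jamal's father's ABO genotype from I^B I^B × I^A i: 1/2 I^A I^B, 1/2 I^B i.
Crossing each possibility with the mother I^B i and summing P(type AB): 1/2·1/4 + 1/2·0 = 1/8.
Similarly for Rh via the father's Rh distribution: P(Rh-) = 3/4.
Independent loci: 1/8 × 3/4 = 3/32.

3/32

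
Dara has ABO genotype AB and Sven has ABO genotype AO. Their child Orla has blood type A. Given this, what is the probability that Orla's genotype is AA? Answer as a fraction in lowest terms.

1/2

Cross AB × AO → 1/4 AA, 1/4 AB, 1/4 AO, 1/4 BO.
Type-A genotypes among offspring: AA (1/4), AO (1/4); total 1/2.
P(AA | type A) = (1/4) / (1/2) = 1/2.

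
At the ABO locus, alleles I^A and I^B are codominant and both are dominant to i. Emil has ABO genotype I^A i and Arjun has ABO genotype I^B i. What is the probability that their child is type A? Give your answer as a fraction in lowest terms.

1/4

ABO cross I^A i × I^B i → offspring phenotypes: 1/4 O, 1/4 A, 1/4 B, 1/4 AB.
So P(type A) = 1/4.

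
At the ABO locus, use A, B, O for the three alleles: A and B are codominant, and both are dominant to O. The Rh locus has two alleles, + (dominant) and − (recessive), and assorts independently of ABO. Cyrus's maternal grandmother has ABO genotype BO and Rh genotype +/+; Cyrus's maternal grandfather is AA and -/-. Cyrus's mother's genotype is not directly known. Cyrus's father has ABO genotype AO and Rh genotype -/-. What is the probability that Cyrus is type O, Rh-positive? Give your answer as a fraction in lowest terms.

Cyrus's mother's ABO genotype from BO × AA: 1/2 AB, 1/2 AO.
Crossing each possibility with the father AO and summing P(type O): 1/2·0 + 1/2·1/4 = 1/8.
Similarly for Rh via the mother's Rh distribution: P(Rh+) = 1/2.
Independent loci: 1/8 × 1/2 = 1/16.

1/16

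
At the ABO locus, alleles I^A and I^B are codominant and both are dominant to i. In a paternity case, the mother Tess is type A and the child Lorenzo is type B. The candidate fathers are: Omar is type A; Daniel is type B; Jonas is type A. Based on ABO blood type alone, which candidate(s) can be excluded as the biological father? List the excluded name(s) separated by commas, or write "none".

A candidate is excluded only if no genotype consistent with his phenotype could produce a type B child with a type A mother.
Omar (type A): no genotype consistent with that phenotype can produce a type-B child with a type-A mother.
Jonas (type A): no genotype consistent with that phenotype can produce a type-B child with a type-A mother.

Omar, Jonas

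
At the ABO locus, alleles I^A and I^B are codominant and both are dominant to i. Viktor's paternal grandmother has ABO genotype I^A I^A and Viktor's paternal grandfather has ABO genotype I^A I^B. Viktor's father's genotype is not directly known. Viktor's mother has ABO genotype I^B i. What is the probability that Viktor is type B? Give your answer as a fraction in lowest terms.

1/4

Viktor's father's ABO genotype from I^A I^A × I^A I^B: 1/2 I^A I^A, 1/2 I^A I^B.
Crossing each possibility with the mother I^B i and summing P(type B): 1/2·0 + 1/2·1/2 = 1/4.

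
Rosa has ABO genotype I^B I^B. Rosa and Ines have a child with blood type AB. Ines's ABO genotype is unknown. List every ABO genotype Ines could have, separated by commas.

I^A I^A, I^A I^B, I^A i

For each candidate genotype of Ines, check whether crossing it with I^B I^B can produce every observed child phenotype.
  I^A I^A → possible child types {AB} ✓
  I^A I^B → possible child types {B, AB} ✓
  I^A i → possible child types {B, AB} ✓
  I^B I^B → possible child types {B} ✗
  I^B i → possible child types {B} ✗
  i i → possible child types {B} ✗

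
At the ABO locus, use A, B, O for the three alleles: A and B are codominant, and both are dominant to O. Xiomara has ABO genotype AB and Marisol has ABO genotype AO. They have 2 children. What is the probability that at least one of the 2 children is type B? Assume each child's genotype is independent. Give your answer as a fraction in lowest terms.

ABO cross AB × AO → 1/2 A, 1/4 B, 1/4 AB.
So P(type B) = 1/4 per child.
P(none) = (3/4)^2 = 9/16; P(at least one) = 1 − 9/16 = 7/16.

7/16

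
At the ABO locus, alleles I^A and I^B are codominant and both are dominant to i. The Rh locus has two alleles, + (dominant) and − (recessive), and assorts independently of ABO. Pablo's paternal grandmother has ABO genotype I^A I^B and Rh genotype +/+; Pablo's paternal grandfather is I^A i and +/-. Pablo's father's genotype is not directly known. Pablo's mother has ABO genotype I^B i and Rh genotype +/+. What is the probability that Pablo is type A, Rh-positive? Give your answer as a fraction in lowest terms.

Pablo's father's ABO genotype from I^A I^B × I^A i: 1/4 I^A I^A, 1/4 I^A I^B, 1/4 I^A i, 1/4 I^B i.
Crossing each possibility with the mother I^B i and summing P(type A): 1/4·1/2 + 1/4·1/4 + 1/4·1/4 + 1/4·0 = 1/4.
Similarly for Rh via the father's Rh distribution: P(Rh+) = 1.
Independent loci: 1/4 × 1 = 1/4.

1/4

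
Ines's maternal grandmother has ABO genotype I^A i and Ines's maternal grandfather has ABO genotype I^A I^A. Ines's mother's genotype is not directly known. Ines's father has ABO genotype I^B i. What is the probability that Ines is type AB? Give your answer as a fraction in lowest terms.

3/8

Ines's mother's ABO genotype from I^A i × I^A I^A: 1/2 I^A I^A, 1/2 I^A i.
Crossing each possibility with the father I^B i and summing P(type AB): 1/2·1/2 + 1/2·1/4 = 3/8.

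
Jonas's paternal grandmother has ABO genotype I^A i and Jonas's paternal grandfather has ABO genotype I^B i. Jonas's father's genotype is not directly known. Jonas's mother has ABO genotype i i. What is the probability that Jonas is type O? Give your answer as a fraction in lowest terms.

Jonas's father's ABO genotype from I^A i × I^B i: 1/4 I^A I^B, 1/4 I^A i, 1/4 I^B i, 1/4 i i.
Crossing each possibility with the mother i i and summing P(type O): 1/4·0 + 1/4·1/2 + 1/4·1/2 + 1/4·1 = 1/2.

1/2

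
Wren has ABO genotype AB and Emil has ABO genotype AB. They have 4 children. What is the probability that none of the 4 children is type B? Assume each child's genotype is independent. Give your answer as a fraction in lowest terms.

ABO cross AB × AB → 1/4 A, 1/4 B, 1/2 AB.
So P(type B) = 1/4 per child.
P(not type B) = 3/4 for one child; (3/4)^4 = 81/256.

81/256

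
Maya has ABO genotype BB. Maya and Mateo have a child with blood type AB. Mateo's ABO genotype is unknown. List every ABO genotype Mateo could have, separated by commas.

For each candidate genotype of Mateo, check whether crossing it with BB can produce every observed child phenotype.
  AA → possible child types {AB} ✓
  AB → possible child types {B, AB} ✓
  AO → possible child types {B, AB} ✓
  BB → possible child types {B} ✗
  BO → possible child types {B} ✗
  OO → possible child types {B} ✗

AA, AB, AO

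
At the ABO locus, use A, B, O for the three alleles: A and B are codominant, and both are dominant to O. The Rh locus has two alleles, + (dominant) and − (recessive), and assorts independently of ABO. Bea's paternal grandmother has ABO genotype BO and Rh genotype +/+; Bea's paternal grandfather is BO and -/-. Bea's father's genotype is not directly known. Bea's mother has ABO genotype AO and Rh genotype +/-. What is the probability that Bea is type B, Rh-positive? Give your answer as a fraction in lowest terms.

Bea's father's ABO genotype from BO × BO: 1/4 BB, 1/2 BO, 1/4 OO.
Crossing each possibility with the mother AO and summing P(type B): 1/4·1/2 + 1/2·1/4 + 1/4·0 = 1/4.
Similarly for Rh via the father's Rh distribution: P(Rh+) = 3/4.
Independent loci: 1/4 × 3/4 = 3/16.

3/16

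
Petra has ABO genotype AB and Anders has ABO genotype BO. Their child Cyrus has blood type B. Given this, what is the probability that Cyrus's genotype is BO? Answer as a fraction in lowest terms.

Cross AB × BO → 1/4 AB, 1/4 AO, 1/4 BB, 1/4 BO.
Type-B genotypes among offspring: BB (1/4), BO (1/4); total 1/2.
P(BO | type B) = (1/4) / (1/2) = 1/2.

1/2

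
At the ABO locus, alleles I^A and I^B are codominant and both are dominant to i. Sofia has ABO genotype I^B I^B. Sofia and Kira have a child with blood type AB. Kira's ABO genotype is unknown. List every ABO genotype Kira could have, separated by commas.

For each candidate genotype of Kira, check whether crossing it with I^B I^B can produce every observed child phenotype.
  I^A I^A → possible child types {AB} ✓
  I^A I^B → possible child types {B, AB} ✓
  I^A i → possible child types {B, AB} ✓
  I^B I^B → possible child types {B} ✗
  I^B i → possible child types {B} ✗
  i i → possible child types {B} ✗

I^A I^A, I^A I^B, I^A i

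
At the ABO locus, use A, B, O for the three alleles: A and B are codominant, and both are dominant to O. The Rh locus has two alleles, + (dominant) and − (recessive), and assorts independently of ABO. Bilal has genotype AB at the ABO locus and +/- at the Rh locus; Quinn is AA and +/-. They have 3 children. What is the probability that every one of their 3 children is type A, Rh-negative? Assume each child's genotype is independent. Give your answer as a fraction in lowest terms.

1/512

ABO cross AB × AA → 1/2 A, 1/2 AB.
Rh cross +/- × +/- → 3/4 Rh+, 1/4 Rh-; so P(type A, Rh-negative) = 1/2 × 1/4 = 1/8 per child.
All 3 independent: (1/8)^3 = 1/512.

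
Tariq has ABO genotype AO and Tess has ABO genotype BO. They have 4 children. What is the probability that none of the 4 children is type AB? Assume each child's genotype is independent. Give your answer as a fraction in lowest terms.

ABO cross AO × BO → 1/4 O, 1/4 A, 1/4 B, 1/4 AB.
So P(type AB) = 1/4 per child.
P(not type AB) = 3/4 for one child; (3/4)^4 = 81/256.

81/256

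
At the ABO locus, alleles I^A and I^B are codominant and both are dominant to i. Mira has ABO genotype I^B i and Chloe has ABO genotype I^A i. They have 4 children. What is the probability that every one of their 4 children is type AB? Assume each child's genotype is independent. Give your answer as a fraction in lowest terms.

ABO cross I^B i × I^A i → 1/4 O, 1/4 A, 1/4 B, 1/4 AB.
So P(type AB) = 1/4 per child.
All 4 independent: (1/4)^4 = 1/256.

1/256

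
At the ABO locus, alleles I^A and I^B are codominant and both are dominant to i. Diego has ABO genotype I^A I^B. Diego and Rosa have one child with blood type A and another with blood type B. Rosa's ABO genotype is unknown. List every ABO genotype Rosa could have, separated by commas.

For each candidate genotype of Rosa, check whether crossing it with I^A I^B can produce every observed child phenotype.
  I^A I^A → possible child types {A, AB} ✗
  I^A I^B → possible child types {A, B, AB} ✓
  I^A i → possible child types {A, B, AB} ✓
  I^B I^B → possible child types {B, AB} ✗
  I^B i → possible child types {A, B, AB} ✓
  i i → possible child types {A, B} ✓

I^A I^B, I^A i, I^B i, i i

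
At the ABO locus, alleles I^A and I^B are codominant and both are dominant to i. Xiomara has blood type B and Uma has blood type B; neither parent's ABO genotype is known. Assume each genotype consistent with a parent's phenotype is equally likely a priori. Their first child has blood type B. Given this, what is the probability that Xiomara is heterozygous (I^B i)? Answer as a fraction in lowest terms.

7/15

Possible genotypes: Xiomara ∈ {I^B I^B, I^B i}; Uma ∈ {I^B I^B, I^B i}.
Weight each parental genotype pair by prior × P(type-B child):
  I^B I^B × I^B I^B: posterior weight 4/15.
  I^B I^B × I^B i: posterior weight 4/15.
  I^B i × I^B I^B: posterior weight 4/15.
  I^B i × I^B i: posterior weight 1/5.
Sum the posterior weight over pairs where Xiomara is I^B i: 7/15.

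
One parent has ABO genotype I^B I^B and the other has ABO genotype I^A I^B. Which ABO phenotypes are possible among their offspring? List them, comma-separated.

B, AB

Gametes from I^B I^B × I^A I^B give offspring ABO genotypes I^A I^B, I^B I^B, i.e. phenotypes B, AB.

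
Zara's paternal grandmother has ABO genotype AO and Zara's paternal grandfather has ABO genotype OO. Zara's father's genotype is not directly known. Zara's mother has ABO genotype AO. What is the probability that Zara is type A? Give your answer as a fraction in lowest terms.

Zara's father's ABO genotype from AO × OO: 1/2 AO, 1/2 OO.
Crossing each possibility with the mother AO and summing P(type A): 1/2·3/4 + 1/2·1/2 = 5/8.

5/8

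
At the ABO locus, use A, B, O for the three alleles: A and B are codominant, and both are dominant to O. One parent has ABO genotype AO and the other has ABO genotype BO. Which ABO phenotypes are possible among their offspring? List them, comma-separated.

Gametes from AO × BO give offspring ABO genotypes AB, AO, BO, OO, i.e. phenotypes O, A, B, AB.

O, A, B, AB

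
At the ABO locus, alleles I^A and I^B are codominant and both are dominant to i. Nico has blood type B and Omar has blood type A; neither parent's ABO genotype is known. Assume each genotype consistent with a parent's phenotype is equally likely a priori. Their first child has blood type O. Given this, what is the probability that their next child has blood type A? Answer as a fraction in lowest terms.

1/4

Possible genotypes: Nico ∈ {I^B I^B, I^B i}; Omar ∈ {I^A I^A, I^A i}.
Weight each parental genotype pair by prior × P(type-O child):
  I^B i × I^A i: posterior weight 1; P(next child type A) = 1/4.
Weighted sum = 1/4.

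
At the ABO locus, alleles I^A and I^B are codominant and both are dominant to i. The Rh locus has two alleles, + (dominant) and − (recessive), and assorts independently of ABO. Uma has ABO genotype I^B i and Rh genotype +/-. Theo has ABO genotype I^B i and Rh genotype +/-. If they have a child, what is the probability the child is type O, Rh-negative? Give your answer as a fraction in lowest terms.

1/16

ABO cross I^B i × I^B i → offspring phenotypes: 1/4 O, 3/4 B.
Rh cross +/- × +/- → 3/4 Rh+, 1/4 Rh-.
Independent loci: P(type O, Rh-negative) = 1/4 × 1/4 = 1/16.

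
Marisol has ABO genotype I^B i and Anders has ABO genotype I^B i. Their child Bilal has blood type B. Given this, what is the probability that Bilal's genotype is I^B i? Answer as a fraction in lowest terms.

Cross I^B i × I^B i → 1/4 I^B I^B, 1/2 I^B i, 1/4 i i.
Type-B genotypes among offspring: I^B I^B (1/4), I^B i (1/2); total 3/4.
P(I^B i | type B) = (1/2) / (3/4) = 2/3.

2/3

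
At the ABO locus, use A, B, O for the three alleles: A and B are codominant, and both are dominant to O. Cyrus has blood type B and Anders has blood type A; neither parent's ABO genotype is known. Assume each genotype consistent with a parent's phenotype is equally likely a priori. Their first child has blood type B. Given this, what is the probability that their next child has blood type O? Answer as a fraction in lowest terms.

Possible genotypes: Cyrus ∈ {BB, BO}; Anders ∈ {AA, AO}.
Weight each parental genotype pair by prior × P(type-B child):
  BB × AO: posterior weight 2/3; P(next child type O) = 0.
  BO × AO: posterior weight 1/3; P(next child type O) = 1/4.
Weighted sum = 1/12.

1/12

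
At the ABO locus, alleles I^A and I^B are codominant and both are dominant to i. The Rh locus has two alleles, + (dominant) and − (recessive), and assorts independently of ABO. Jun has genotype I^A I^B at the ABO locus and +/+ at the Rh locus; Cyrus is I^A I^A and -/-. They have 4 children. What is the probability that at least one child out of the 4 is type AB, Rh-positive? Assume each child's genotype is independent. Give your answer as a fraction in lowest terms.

ABO cross I^A I^B × I^A I^A → 1/2 A, 1/2 AB.
Rh cross +/+ × -/- → 1 Rh+; so P(type AB, Rh-positive) = 1/2 × 1 = 1/2 per child.
P(none) = (1/2)^4 = 1/16; P(at least one) = 1 − 1/16 = 15/16.

15/16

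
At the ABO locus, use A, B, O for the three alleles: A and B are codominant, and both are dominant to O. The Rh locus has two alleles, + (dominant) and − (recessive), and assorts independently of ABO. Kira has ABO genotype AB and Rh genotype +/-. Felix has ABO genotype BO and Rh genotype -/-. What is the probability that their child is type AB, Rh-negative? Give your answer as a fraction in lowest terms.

ABO cross AB × BO → offspring phenotypes: 1/4 A, 1/2 B, 1/4 AB.
Rh cross +/- × -/- → 1/2 Rh+, 1/2 Rh-.
Independent loci: P(type AB, Rh-negative) = 1/4 × 1/2 = 1/8.

1/8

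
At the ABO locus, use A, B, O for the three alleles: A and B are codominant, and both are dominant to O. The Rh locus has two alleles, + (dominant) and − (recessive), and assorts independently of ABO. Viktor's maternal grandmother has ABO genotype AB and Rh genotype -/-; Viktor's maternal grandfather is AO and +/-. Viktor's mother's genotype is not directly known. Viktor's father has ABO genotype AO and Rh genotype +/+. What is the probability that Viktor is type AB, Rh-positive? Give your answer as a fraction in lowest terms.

1/8

Viktor's mother's ABO genotype from AB × AO: 1/4 AA, 1/4 AB, 1/4 AO, 1/4 BO.
Crossing each possibility with the father AO and summing P(type AB): 1/4·0 + 1/4·1/4 + 1/4·0 + 1/4·1/4 = 1/8.
Similarly for Rh via the mother's Rh distribution: P(Rh+) = 1.
Independent loci: 1/8 × 1 = 1/8.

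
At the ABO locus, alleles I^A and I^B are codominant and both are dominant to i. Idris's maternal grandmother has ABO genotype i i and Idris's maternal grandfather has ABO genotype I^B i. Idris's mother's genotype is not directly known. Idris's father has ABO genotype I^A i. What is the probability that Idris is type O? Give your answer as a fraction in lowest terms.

3/8

Idris's mother's ABO genotype from i i × I^B i: 1/2 I^B i, 1/2 i i.
Crossing each possibility with the father I^A i and summing P(type O): 1/2·1/4 + 1/2·1/2 = 3/8.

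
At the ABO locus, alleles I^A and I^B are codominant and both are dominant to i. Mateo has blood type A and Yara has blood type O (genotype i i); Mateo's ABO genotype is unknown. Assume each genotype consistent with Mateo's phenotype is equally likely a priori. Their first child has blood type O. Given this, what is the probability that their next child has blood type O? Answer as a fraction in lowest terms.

1/2

Possible genotypes: Mateo ∈ {I^A I^A, I^A i}; Yara ∈ {i i}.
Weight each parental genotype pair by prior × P(type-O child):
  I^A i × i i: posterior weight 1; P(next child type O) = 1/2.
Weighted sum = 1/2.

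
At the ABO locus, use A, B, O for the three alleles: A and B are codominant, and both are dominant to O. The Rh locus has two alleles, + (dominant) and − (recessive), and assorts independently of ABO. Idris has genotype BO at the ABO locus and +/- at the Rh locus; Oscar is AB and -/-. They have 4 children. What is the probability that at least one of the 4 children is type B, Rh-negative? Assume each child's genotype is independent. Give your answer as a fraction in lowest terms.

175/256

ABO cross BO × AB → 1/4 A, 1/2 B, 1/4 AB.
Rh cross +/- × -/- → 1/2 Rh+, 1/2 Rh-; so P(type B, Rh-negative) = 1/2 × 1/2 = 1/4 per child.
P(none) = (3/4)^4 = 81/256; P(at least one) = 1 − 81/256 = 175/256.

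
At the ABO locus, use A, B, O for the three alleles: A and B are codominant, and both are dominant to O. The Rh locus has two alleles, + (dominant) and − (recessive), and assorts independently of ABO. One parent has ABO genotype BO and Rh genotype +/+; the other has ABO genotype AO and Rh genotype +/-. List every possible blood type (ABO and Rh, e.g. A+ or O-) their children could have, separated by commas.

Gametes from BO × AO give offspring ABO genotypes AB, AO, BO, OO, i.e. phenotypes O, A, B, AB.
Rh cross +/+ × +/- → phenotypes Rh+.
Combining independently: O+, A+, B+, AB+.

O+, A+, B+, AB+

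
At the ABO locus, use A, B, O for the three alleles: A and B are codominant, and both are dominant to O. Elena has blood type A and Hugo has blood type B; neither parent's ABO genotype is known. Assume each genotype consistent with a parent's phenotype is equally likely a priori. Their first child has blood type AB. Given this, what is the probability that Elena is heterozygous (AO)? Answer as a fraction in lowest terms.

1/3

Possible genotypes: Elena ∈ {AA, AO}; Hugo ∈ {BB, BO}.
Weight each parental genotype pair by prior × P(type-AB child):
  AA × BB: posterior weight 4/9.
  AA × BO: posterior weight 2/9.
  AO × BB: posterior weight 2/9.
  AO × BO: posterior weight 1/9.
Sum the posterior weight over pairs where Elena is AO: 1/3.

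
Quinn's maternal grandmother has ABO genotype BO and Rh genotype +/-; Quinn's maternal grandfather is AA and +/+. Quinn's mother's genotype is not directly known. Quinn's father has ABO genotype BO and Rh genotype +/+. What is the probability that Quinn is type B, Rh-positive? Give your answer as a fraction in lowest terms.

3/8

Quinn's mother's ABO genotype from BO × AA: 1/2 AB, 1/2 AO.
Crossing each possibility with the father BO and summing P(type B): 1/2·1/2 + 1/2·1/4 = 3/8.
Similarly for Rh via the mother's Rh distribution: P(Rh+) = 1.
Independent loci: 3/8 × 1 = 3/8.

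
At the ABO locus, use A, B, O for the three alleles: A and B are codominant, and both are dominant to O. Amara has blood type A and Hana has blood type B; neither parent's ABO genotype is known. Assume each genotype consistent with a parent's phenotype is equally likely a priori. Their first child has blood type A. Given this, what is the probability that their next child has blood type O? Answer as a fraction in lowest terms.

Possible genotypes: Amara ∈ {AA, AO}; Hana ∈ {BB, BO}.
Weight each parental genotype pair by prior × P(type-A child):
  AA × BO: posterior weight 2/3; P(next child type O) = 0.
  AO × BO: posterior weight 1/3; P(next child type O) = 1/4.
Weighted sum = 1/12.

1/12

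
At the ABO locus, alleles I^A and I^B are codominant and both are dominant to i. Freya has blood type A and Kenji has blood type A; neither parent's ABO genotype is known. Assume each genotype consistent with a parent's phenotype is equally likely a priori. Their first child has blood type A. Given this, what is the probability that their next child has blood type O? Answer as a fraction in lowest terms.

1/20

Possible genotypes: Freya ∈ {I^A I^A, I^A i}; Kenji ∈ {I^A I^A, I^A i}.
Weight each parental genotype pair by prior × P(type-A child):
  I^A I^A × I^A I^A: posterior weight 4/15; P(next child type O) = 0.
  I^A I^A × I^A i: posterior weight 4/15; P(next child type O) = 0.
  I^A i × I^A I^A: posterior weight 4/15; P(next child type O) = 0.
  I^A i × I^A i: posterior weight 1/5; P(next child type O) = 1/4.
Weighted sum = 1/20.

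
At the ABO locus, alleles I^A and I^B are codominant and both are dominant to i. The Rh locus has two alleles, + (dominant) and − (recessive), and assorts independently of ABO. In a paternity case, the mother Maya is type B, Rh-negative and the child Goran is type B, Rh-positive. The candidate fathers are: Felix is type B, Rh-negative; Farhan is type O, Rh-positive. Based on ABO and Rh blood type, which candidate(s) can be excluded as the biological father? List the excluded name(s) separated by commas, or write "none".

A candidate is excluded only if no genotype consistent with his phenotype could produce a type B, Rh-positive child with a type B, Rh-negative mother.
Felix (type B, Rh-): no genotype consistent with that phenotype can produce a type-B Rh+ child with a type-B mother.

Felix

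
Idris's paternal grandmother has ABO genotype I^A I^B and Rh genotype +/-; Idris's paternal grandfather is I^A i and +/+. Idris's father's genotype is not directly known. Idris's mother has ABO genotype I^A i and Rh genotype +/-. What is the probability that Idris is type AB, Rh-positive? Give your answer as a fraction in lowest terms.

7/64

Idris's father's ABO genotype from I^A I^B × I^A i: 1/4 I^A I^A, 1/4 I^A I^B, 1/4 I^A i, 1/4 I^B i.
Crossing each possibility with the mother I^A i and summing P(type AB): 1/4·0 + 1/4·1/4 + 1/4·0 + 1/4·1/4 = 1/8.
Similarly for Rh via the father's Rh distribution: P(Rh+) = 7/8.
Independent loci: 1/8 × 7/8 = 7/64.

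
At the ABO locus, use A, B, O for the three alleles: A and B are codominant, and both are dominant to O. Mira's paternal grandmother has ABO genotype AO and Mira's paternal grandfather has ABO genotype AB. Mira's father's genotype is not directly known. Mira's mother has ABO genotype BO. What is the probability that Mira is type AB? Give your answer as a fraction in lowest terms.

Mira's father's ABO genotype from AO × AB: 1/4 AA, 1/4 AB, 1/4 AO, 1/4 BO.
Crossing each possibility with the mother BO and summing P(type AB): 1/4·1/2 + 1/4·1/4 + 1/4·1/4 + 1/4·0 = 1/4.

1/4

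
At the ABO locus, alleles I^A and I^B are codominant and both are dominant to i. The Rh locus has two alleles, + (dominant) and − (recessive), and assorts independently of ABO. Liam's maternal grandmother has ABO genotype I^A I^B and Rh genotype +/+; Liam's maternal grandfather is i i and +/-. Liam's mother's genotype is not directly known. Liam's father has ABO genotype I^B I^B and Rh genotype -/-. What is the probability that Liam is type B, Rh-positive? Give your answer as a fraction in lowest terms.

Liam's mother's ABO genotype from I^A I^B × i i: 1/2 I^A i, 1/2 I^B i.
Crossing each possibility with the father I^B I^B and summing P(type B): 1/2·1/2 + 1/2·1 = 3/4.
Similarly for Rh via the mother's Rh distribution: P(Rh+) = 3/4.
Independent loci: 3/4 × 3/4 = 9/16.

9/16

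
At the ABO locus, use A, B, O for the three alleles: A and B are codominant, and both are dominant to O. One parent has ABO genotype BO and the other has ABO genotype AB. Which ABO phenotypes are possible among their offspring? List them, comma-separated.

A, B, AB

Gametes from BO × AB give offspring ABO genotypes AB, AO, BB, BO, i.e. phenotypes A, B, AB.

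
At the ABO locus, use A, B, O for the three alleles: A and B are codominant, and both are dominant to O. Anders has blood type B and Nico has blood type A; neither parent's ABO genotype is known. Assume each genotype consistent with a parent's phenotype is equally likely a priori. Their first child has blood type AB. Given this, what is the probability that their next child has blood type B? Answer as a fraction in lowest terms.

Possible genotypes: Anders ∈ {BB, BO}; Nico ∈ {AA, AO}.
Weight each parental genotype pair by prior × P(type-AB child):
  BB × AA: posterior weight 4/9; P(next child type B) = 0.
  BB × AO: posterior weight 2/9; P(next child type B) = 1/2.
  BO × AA: posterior weight 2/9; P(next child type B) = 0.
  BO × AO: posterior weight 1/9; P(next child type B) = 1/4.
Weighted sum = 5/36.

5/36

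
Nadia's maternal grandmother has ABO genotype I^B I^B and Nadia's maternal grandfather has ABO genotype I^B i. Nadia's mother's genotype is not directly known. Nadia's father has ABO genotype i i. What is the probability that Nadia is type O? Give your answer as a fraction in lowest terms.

Nadia's mother's ABO genotype from I^B I^B × I^B i: 1/2 I^B I^B, 1/2 I^B i.
Crossing each possibility with the father i i and summing P(type O): 1/2·0 + 1/2·1/2 = 1/4.

1/4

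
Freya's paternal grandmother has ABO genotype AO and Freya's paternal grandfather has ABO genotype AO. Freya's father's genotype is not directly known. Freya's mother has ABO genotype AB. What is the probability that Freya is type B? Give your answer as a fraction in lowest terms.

1/4

Freya's father's ABO genotype from AO × AO: 1/4 AA, 1/2 AO, 1/4 OO.
Crossing each possibility with the mother AB and summing P(type B): 1/4·0 + 1/2·1/4 + 1/4·1/2 = 1/4.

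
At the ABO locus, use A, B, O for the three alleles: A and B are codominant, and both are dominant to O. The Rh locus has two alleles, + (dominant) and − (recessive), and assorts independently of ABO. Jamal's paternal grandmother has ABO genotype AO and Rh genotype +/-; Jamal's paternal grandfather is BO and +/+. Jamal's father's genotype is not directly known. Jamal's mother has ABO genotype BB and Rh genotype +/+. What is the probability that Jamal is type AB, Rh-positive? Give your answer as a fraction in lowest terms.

Jamal's father's ABO genotype from AO × BO: 1/4 AB, 1/4 AO, 1/4 BO, 1/4 OO.
Crossing each possibility with the mother BB and summing P(type AB): 1/4·1/2 + 1/4·1/2 + 1/4·0 + 1/4·0 = 1/4.
Similarly for Rh via the father's Rh distribution: P(Rh+) = 1.
Independent loci: 1/4 × 1 = 1/4.

1/4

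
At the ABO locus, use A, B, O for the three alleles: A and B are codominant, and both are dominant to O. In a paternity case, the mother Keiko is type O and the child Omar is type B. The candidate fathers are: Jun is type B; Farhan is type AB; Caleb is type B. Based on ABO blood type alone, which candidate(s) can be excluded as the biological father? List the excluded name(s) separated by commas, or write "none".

A candidate is excluded only if no genotype consistent with his phenotype could produce a type B child with a type O mother.
Every candidate has at least one consistent genotype combination, so none can be excluded.

none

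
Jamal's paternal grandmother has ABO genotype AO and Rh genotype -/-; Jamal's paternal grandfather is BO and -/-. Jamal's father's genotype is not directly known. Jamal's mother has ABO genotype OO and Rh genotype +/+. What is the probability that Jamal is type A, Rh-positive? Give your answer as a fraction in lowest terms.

1/4

Jamal's father's ABO genotype from AO × BO: 1/4 AB, 1/4 AO, 1/4 BO, 1/4 OO.
Crossing each possibility with the mother OO and summing P(type A): 1/4·1/2 + 1/4·1/2 + 1/4·0 + 1/4·0 = 1/4.
Similarly for Rh via the father's Rh distribution: P(Rh+) = 1.
Independent loci: 1/4 × 1 = 1/4.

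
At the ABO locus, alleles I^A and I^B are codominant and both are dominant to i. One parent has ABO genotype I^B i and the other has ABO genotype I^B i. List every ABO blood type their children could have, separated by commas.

O, B

Gametes from I^B i × I^B i give offspring ABO genotypes I^B I^B, I^B i, i i, i.e. phenotypes O, B.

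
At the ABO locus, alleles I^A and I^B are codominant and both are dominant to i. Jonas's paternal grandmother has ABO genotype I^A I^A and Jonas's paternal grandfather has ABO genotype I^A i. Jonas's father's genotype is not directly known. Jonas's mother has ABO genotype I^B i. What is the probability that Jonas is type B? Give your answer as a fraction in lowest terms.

1/8

Jonas's father's ABO genotype from I^A I^A × I^A i: 1/2 I^A I^A, 1/2 I^A i.
Crossing each possibility with the mother I^B i and summing P(type B): 1/2·0 + 1/2·1/4 = 1/8.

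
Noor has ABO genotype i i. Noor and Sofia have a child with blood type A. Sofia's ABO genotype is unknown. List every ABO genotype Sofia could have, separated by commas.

I^A I^A, I^A I^B, I^A i

For each candidate genotype of Sofia, check whether crossing it with i i can produce every observed child phenotype.
  I^A I^A → possible child types {A} ✓
  I^A I^B → possible child types {A, B} ✓
  I^A i → possible child types {O, A} ✓
  I^B I^B → possible child types {B} ✗
  I^B i → possible child types {O, B} ✗
  i i → possible child types {O} ✗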